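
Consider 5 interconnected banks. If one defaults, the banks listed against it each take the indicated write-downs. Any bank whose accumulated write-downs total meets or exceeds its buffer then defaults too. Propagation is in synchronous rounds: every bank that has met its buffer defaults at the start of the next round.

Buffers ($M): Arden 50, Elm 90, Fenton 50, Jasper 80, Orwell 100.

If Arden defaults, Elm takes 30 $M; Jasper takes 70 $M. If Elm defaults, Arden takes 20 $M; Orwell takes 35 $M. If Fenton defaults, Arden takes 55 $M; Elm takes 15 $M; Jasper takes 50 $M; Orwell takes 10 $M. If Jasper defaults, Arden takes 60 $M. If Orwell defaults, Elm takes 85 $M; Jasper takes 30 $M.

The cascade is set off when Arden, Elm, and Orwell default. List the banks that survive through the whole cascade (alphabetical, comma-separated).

Fenton

Round 1 — Arden, Elm, Orwell default (initial).
  Jasper: +70+30 → 100 ≥ 80
Round 2 — Jasper defaults.
No further defaults.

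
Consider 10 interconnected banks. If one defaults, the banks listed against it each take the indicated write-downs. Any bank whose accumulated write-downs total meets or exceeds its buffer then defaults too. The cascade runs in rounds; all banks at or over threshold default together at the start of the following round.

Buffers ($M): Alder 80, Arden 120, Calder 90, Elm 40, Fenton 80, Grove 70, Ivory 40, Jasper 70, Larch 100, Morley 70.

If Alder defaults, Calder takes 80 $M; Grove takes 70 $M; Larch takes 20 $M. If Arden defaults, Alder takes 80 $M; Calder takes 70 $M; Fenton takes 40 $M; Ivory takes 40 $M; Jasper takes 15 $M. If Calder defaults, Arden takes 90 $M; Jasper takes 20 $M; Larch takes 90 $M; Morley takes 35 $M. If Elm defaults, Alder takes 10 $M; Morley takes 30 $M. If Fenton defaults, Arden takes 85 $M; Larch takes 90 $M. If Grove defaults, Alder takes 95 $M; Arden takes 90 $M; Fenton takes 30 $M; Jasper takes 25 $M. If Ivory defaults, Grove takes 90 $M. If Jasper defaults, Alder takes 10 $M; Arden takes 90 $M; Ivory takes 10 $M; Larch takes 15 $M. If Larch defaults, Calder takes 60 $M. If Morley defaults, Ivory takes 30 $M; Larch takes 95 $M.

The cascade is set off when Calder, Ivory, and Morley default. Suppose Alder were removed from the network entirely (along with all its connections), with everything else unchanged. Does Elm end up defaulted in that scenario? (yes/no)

With Alder removed:
Round 1 — Calder, Ivory, Morley default (initial).
  Arden: +90 → 90 < 120
  Grove: +90 → 90 ≥ 70
  Jasper: +20 → 20 < 70
  Larch: +90+95 → 185 ≥ 100
Round 2 — Grove, Larch default.
  Arden: +90 → 180 ≥ 120
  Fenton: +30 → 30 < 80
  Jasper: +25 → 45 < 70
Round 3 — Arden defaults.
  Fenton: +40 → 70 < 80
  Jasper: +15 → 60 < 70
No further defaults.

no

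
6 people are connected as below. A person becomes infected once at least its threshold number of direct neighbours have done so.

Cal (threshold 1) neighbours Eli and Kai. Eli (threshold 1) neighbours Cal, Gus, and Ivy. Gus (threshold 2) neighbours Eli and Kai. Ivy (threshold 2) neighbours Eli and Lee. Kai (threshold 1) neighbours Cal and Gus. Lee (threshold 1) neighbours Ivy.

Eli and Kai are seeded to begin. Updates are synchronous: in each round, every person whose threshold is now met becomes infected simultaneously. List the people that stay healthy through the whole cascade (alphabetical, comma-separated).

Ivy, Lee

Round 1 — Eli, Kai become infected (initial).
Round 2 — checking thresholds:
  Cal: 2 of 2 neighbours ≥ 1, becomes infected.
  Gus: 2 of 2 neighbours ≥ 2, becomes infected.
  Ivy: 1 of 2 neighbours < 2, not yet.
Round 3 — no new infections; cascade stops.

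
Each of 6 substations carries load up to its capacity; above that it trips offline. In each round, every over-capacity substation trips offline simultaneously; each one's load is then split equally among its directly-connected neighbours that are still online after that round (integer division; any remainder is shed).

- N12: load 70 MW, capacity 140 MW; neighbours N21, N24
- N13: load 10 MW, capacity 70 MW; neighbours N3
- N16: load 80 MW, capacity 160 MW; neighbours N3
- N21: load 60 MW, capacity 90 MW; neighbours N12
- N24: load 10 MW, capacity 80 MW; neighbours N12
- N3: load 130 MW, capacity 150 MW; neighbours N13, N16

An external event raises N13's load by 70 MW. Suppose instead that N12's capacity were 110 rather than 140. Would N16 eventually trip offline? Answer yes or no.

yes

With N12's capacity at 110:
Round 1 — N13 at 80 > 70. N13 trips offline.
  N13 sheds 80 MW to N3: 80 each.
    N3: 130+80 = 210 > 150
Round 2 — N3 trips offline.
  N3 sheds 210 MW to N16: 210 each.
    N16: 80+210 = 290 > 160
Round 3 — N16 trips offline.
  N16 sheds 290 MW: no online neighbours, lost.
No further trips.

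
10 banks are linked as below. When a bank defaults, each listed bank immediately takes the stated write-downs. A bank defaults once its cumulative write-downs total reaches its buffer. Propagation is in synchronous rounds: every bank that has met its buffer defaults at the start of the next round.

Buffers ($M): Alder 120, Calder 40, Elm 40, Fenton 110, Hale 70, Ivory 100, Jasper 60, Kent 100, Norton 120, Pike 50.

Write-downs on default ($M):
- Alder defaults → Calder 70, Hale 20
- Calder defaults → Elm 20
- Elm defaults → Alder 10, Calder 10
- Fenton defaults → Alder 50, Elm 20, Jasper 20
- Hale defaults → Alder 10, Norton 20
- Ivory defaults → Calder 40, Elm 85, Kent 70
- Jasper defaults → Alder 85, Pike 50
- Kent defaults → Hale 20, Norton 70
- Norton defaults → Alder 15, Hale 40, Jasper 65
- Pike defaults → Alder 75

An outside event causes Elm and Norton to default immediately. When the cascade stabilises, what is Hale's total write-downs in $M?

Round 1 — Elm, Norton default (initial).
  Alder: +10+15 → 25 < 120
  Calder: +10 → 10 < 40
  Hale: +40 → 40 < 70
  Jasper: +65 → 65 ≥ 60
Round 2 — Jasper defaults.
  Alder: +85 → 110 < 120
  Pike: +50 → 50 ≥ 50
Round 3 — Pike defaults.
  Alder: +75 → 185 ≥ 120
Round 4 — Alder defaults.
  Calder: +70 → 80 ≥ 40
  Hale: +20 → 60 < 70
Round 5 — Calder defaults.
No further defaults.

60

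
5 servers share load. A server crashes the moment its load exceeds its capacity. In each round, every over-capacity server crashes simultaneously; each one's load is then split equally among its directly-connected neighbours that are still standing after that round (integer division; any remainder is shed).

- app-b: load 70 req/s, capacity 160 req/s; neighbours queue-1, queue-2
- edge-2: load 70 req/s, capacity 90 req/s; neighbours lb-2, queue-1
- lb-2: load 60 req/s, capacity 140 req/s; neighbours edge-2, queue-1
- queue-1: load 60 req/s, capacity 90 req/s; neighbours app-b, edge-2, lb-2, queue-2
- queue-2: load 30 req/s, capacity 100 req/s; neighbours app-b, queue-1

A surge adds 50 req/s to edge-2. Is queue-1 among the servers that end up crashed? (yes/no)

yes

Round 1 — edge-2 at 120 > 90. edge-2 crashes.
  edge-2 sheds 120 req/s to lb-2, queue-1: 60 each.
    lb-2: 60+60 = 120 ≤ 140
    queue-1: 60+60 = 120 > 90
Round 2 — queue-1 crashes.
  queue-1 sheds 120 req/s to app-b, lb-2, queue-2: 40 each.
    app-b: 70+40 = 110 ≤ 160
    lb-2: 120+40 = 160 > 140
    queue-2: 30+40 = 70 ≤ 100
Round 3 — lb-2 crashes.
  lb-2 sheds 160 req/s: no online neighbours, lost.
No further crashes.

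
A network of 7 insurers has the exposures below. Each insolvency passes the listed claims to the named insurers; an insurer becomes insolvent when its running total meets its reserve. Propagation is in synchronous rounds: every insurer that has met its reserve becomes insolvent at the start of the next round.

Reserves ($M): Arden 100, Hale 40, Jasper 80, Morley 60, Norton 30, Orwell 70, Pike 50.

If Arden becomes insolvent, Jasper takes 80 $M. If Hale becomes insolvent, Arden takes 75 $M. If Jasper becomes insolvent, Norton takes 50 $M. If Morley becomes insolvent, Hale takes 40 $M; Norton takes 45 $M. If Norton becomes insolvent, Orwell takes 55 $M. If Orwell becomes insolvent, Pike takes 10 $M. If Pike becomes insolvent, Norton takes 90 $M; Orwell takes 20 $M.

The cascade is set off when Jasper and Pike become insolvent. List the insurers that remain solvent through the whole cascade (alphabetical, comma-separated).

Round 1 — Jasper, Pike become insolvent (initial).
  Norton: +50+90 → 140 ≥ 30
  Orwell: +20 → 20 < 70
Round 2 — Norton becomes insolvent.
  Orwell: +55 → 75 ≥ 70
Round 3 — Orwell becomes insolvent.
No further insolvencies.

Arden, Hale, Morley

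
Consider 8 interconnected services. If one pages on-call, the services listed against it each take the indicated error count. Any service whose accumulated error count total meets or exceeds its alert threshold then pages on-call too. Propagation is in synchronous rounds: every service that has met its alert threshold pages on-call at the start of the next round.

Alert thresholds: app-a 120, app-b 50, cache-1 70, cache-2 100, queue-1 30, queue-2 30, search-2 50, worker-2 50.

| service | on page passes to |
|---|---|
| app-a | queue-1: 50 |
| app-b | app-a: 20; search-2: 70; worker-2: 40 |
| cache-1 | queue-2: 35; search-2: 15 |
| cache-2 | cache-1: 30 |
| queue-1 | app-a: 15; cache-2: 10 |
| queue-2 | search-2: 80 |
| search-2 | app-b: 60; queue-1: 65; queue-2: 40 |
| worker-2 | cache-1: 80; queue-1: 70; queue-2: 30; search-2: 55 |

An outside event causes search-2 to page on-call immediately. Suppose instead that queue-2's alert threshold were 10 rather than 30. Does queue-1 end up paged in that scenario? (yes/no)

yes

With queue-2's alert threshold at 10:
Round 1 — search-2 pages on-call (initial).
  app-b: +60 → 60 ≥ 50
  queue-1: +65 → 65 ≥ 30
  queue-2: +40 → 40 ≥ 10
Round 2 — app-b, queue-1, queue-2 page on-call.
  app-a: +20+15 → 35 < 120
  cache-2: +10 → 10 < 100
  worker-2: +40 → 40 < 50
No further pages.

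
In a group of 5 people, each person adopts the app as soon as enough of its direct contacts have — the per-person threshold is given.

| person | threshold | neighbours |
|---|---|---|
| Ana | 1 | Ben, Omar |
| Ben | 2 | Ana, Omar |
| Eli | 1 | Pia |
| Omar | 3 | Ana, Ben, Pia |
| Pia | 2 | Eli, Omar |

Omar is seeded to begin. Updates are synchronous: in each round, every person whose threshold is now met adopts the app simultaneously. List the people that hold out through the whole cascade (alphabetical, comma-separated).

Eli, Pia

Round 1 — Omar adopts the app (initial).
Round 2 — checking thresholds:
  Ana: 1 of 2 neighbours ≥ 1, adopts the app.
  Ben: 1 of 2 neighbours < 2, not yet.
  Pia: 1 of 2 neighbours < 2, not yet.
Round 3 — checking thresholds:
  Ben: 2 of 2 neighbours ≥ 2, adopts the app.
  Pia: 1 of 2 neighbours < 2, not yet.
Round 4 — no new adoptions; cascade stops.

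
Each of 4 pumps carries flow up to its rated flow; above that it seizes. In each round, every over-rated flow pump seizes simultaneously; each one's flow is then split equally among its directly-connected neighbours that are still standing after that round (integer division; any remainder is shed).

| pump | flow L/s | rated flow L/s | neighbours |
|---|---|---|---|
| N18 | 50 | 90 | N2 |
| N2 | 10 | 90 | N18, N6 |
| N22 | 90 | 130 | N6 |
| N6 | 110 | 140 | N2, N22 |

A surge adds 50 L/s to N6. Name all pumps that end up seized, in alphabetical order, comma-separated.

N22, N6

Round 1 — N6 at 160 > 140. N6 seizes.
  N6 sheds 160 L/s to N2, N22: 80 each.
    N2: 10+80 = 90 ≤ 90
    N22: 90+80 = 170 > 130
Round 2 — N22 seizes.
  N22 sheds 170 L/s: no online neighbours, lost.
No further seizures.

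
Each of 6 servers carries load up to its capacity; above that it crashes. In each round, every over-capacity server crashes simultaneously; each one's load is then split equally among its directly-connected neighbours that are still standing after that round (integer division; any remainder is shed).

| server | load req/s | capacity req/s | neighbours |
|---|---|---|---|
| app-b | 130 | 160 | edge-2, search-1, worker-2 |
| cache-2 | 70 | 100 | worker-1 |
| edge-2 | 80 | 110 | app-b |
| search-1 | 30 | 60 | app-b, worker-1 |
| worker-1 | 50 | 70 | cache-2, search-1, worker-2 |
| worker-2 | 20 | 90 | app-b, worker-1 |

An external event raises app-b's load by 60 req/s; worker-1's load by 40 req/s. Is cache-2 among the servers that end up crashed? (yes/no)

Round 1 — app-b at 190 > 160; worker-1 at 90 > 70. app-b, worker-1 crash.
  app-b sheds 190 req/s to edge-2, search-1, worker-2: 63 each (1 lost).
    edge-2: 80+63 = 143 > 110
    search-1: 30+63 = 93 > 60
    worker-2: 20+63 = 83 ≤ 90
  worker-1 sheds 90 req/s to cache-2, search-1, worker-2: 30 each.
    cache-2: 70+30 = 100 ≤ 100
    search-1: 93+30 = 123 > 60
    worker-2: 83+30 = 113 > 90
Round 2 — edge-2, search-1, worker-2 crash.
  edge-2 sheds 143 req/s: no online neighbours, lost.
  search-1 sheds 123 req/s: no online neighbours, lost.
  worker-2 sheds 113 req/s: no online neighbours, lost.
No further crashes.

no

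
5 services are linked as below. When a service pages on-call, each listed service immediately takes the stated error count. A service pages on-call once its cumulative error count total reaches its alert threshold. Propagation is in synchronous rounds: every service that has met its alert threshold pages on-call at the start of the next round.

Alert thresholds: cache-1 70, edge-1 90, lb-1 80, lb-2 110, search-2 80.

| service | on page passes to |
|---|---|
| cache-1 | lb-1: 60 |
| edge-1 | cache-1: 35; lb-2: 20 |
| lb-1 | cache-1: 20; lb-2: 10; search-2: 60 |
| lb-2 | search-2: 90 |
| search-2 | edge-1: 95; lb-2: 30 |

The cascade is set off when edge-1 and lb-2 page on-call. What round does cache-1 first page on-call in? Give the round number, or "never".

never

Round 1 — edge-1, lb-2 page on-call (initial).
  cache-1: +35 → 35 < 70
  search-2: +90 → 90 ≥ 80
Round 2 — search-2 pages on-call.
No further pages.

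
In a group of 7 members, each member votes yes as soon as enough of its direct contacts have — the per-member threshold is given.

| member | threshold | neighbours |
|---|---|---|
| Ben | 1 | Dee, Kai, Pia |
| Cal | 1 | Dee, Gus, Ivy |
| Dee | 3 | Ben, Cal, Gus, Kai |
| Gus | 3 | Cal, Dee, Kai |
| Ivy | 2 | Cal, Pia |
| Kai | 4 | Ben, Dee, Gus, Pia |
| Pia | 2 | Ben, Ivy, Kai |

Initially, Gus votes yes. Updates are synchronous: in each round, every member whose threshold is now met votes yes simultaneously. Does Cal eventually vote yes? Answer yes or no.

Round 1 — Gus votes yes (initial).
Round 2 — checking thresholds:
  Cal: 1 of 3 neighbours ≥ 1, votes yes.
  Dee: 1 of 4 neighbours < 3, not yet.
  Kai: 1 of 4 neighbours < 4, not yet.
Round 3 — no new yes votes; cascade stops.

yes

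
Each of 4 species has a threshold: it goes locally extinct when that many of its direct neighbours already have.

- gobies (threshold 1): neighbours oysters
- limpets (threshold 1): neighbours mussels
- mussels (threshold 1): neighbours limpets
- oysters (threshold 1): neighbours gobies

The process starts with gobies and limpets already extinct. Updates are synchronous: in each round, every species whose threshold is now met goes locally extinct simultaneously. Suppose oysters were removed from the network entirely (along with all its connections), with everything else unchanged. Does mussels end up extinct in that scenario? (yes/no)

With oysters removed:
Round 1 — gobies, limpets go locally extinct (initial).
Round 2 — checking thresholds:
  mussels: 1 of 1 neighbours ≥ 1, goes locally extinct.
Round 3 — no new extinctions; cascade stops.

yes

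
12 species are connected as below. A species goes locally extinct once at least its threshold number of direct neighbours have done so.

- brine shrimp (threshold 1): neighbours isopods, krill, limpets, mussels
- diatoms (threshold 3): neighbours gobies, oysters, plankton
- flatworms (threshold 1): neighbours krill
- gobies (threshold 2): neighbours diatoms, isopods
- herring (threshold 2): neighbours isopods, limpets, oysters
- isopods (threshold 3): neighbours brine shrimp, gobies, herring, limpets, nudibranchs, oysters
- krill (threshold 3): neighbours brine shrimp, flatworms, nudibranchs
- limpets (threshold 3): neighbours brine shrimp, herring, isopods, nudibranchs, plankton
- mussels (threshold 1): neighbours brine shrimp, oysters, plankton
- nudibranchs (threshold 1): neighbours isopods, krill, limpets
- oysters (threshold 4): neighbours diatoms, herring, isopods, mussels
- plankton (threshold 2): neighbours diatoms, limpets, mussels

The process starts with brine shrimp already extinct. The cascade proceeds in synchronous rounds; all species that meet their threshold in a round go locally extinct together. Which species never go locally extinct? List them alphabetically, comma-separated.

diatoms, flatworms, gobies, herring, isopods, krill, limpets, nudibranchs, oysters, plankton

Round 1 — brine shrimp goes locally extinct (initial).
Round 2 — checking thresholds:
  isopods: 1 of 6 neighbours < 3, below threshold.
  krill: 1 of 3 neighbours < 3, below threshold.
  limpets: 1 of 5 neighbours < 3, below threshold.
  mussels: 1 of 3 neighbours ≥ 1, goes locally extinct.
Round 3 — no new extinctions; cascade stops.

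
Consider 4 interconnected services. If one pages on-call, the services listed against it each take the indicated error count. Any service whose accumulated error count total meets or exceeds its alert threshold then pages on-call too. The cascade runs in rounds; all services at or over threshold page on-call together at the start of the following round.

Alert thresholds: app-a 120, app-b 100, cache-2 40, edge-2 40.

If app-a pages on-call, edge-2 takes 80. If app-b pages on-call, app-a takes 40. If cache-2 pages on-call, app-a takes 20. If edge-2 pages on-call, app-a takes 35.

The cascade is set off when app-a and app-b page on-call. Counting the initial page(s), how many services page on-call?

3

Round 1 — app-a, app-b page on-call (initial).
  edge-2: +80 → 80 ≥ 40
Round 2 — edge-2 pages on-call.
No further pages.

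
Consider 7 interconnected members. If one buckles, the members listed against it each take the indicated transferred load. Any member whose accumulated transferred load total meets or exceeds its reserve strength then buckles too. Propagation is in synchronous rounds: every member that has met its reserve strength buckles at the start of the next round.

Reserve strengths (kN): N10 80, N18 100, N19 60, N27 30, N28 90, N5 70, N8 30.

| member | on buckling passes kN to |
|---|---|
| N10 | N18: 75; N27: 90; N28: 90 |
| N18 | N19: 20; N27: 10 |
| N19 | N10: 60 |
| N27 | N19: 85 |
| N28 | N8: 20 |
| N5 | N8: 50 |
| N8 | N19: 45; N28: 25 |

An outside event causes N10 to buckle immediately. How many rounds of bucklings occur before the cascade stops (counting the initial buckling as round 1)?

Round 1 — N10 buckles (initial).
  N18: +75 → 75 < 100
  N27: +90 → 90 ≥ 30
  N28: +90 → 90 ≥ 90
Round 2 — N27, N28 buckle.
  N19: +85 → 85 ≥ 60
  N8: +20 → 20 < 30
Round 3 — N19 buckles.
No further bucklings.

3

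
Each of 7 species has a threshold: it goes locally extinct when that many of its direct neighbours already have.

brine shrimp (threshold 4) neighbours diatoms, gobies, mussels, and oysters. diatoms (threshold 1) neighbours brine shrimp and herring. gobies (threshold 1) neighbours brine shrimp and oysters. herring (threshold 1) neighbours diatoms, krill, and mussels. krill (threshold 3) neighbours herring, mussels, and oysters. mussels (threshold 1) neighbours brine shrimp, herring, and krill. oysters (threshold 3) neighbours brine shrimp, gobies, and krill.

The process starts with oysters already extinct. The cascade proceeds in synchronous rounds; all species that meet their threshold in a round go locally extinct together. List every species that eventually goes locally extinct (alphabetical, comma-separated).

gobies, oysters

Round 1 — oysters goes locally extinct (initial).
Round 2 — checking thresholds:
  brine shrimp: 1 of 4 neighbours < 4, holds.
  gobies: 1 of 2 neighbours ≥ 1, goes locally extinct.
  krill: 1 of 3 neighbours < 3, holds.
Round 3 — no new extinctions; cascade stops.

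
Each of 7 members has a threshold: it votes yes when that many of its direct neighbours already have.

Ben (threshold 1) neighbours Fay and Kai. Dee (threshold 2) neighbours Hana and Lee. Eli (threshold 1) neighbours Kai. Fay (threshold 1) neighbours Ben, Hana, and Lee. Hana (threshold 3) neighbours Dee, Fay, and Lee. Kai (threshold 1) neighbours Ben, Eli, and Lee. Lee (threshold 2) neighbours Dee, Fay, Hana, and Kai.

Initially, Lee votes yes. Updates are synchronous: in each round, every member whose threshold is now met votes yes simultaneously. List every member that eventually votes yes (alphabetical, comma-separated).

Ben, Eli, Fay, Kai, Lee

Round 1 — Lee votes yes (initial).
Round 2 — checking thresholds:
  Dee: 1 of 2 neighbours < 2, below threshold.
  Fay: 1 of 3 neighbours ≥ 1, votes yes.
  Hana: 1 of 3 neighbours < 3, below threshold.
  Kai: 1 of 3 neighbours ≥ 1, votes yes.
Round 3 — checking thresholds:
  Ben: 2 of 2 neighbours ≥ 1, votes yes.
  Dee: 1 of 2 neighbours < 2, below threshold.
  Eli: 1 of 1 neighbours ≥ 1, votes yes.
  Hana: 2 of 3 neighbours < 3, below threshold.
Round 4 — no new yes votes; cascade stops.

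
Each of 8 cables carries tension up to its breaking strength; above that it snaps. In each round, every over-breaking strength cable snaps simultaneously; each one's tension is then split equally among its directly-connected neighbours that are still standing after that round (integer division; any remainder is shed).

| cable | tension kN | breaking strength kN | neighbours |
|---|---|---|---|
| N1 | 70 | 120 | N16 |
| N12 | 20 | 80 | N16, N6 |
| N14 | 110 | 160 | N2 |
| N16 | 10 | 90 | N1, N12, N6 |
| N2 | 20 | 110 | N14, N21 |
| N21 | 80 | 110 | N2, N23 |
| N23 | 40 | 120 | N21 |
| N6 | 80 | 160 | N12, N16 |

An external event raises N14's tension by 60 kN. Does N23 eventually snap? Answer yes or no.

Round 1 — N14 at 170 > 160. N14 snaps.
  N14 sheds 170 kN to N2: 170 each.
    N2: 20+170 = 190 > 110
Round 2 — N2 snaps.
  N2 sheds 190 kN to N21: 190 each.
    N21: 80+190 = 270 > 110
Round 3 — N21 snaps.
  N21 sheds 270 kN to N23: 270 each.
    N23: 40+270 = 310 > 120
Round 4 — N23 snaps.
  N23 sheds 310 kN: no online neighbours, lost.
No further breaks.

yes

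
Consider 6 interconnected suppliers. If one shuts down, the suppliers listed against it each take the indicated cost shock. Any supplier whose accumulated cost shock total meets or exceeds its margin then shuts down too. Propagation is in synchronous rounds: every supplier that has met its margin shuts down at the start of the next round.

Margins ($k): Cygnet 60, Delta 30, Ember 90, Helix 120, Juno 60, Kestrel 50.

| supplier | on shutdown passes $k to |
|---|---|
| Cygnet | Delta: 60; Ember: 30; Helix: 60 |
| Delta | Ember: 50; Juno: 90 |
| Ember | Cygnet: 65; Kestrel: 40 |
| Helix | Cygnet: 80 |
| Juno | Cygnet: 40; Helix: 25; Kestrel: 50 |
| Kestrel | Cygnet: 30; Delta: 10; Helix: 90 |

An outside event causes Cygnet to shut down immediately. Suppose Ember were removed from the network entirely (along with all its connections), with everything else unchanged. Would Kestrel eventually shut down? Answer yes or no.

yes

With Ember removed:
Round 1 — Cygnet shuts down (initial).
  Delta: +60 → 60 ≥ 30
  Helix: +60 → 60 < 120
Round 2 — Delta shuts down.
  Juno: +90 → 90 ≥ 60
Round 3 — Juno shuts down.
  Helix: +25 → 85 < 120
  Kestrel: +50 → 50 ≥ 50
Round 4 — Kestrel shuts down.
  Helix: +90 → 175 ≥ 120
Round 5 — Helix shuts down.
No further shutdowns.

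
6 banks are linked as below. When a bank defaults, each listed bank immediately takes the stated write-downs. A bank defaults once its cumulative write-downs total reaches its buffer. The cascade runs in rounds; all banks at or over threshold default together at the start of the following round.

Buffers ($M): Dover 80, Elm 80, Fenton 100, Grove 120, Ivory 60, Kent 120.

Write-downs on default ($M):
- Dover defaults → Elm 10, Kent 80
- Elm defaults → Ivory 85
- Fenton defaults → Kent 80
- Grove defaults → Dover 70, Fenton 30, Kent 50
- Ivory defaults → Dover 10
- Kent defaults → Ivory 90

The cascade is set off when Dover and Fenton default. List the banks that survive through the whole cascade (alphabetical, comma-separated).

Round 1 — Dover, Fenton default (initial).
  Elm: +10 → 10 < 80
  Kent: +80+80 → 160 ≥ 120
Round 2 — Kent defaults.
  Ivory: +90 → 90 ≥ 60
Round 3 — Ivory defaults.
No further defaults.

Elm, Grove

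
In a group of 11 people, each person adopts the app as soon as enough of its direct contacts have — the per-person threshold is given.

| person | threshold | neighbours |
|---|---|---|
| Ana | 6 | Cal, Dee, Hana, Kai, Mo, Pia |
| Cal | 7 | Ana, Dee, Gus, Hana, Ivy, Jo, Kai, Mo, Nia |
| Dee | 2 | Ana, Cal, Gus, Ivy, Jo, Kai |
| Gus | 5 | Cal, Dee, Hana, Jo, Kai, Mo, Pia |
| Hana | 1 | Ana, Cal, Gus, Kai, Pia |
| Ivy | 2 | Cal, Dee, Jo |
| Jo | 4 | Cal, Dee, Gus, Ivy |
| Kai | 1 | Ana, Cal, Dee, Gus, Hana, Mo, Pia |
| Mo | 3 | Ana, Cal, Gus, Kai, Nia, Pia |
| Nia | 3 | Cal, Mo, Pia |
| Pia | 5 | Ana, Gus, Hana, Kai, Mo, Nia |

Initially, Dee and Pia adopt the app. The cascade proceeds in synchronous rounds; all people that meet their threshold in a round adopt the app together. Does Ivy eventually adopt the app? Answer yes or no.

no

Round 1 — Dee, Pia adopt the app (initial).
Round 2 — checking thresholds:
  Ana: 2 of 6 neighbours < 6, not yet.
  Cal: 1 of 9 neighbours < 7, not yet.
  Gus: 2 of 7 neighbours < 5, not yet.
  Hana: 1 of 5 neighbours ≥ 1, adopts the app.
  Ivy: 1 of 3 neighbours < 2, not yet.
  Jo: 1 of 4 neighbours < 4, not yet.
  Kai: 2 of 7 neighbours ≥ 1, adopts the app.
  Mo: 1 of 6 neighbours < 3, not yet.
  Nia: 1 of 3 neighbours < 3, not yet.
Round 3 — no new adoptions; cascade stops.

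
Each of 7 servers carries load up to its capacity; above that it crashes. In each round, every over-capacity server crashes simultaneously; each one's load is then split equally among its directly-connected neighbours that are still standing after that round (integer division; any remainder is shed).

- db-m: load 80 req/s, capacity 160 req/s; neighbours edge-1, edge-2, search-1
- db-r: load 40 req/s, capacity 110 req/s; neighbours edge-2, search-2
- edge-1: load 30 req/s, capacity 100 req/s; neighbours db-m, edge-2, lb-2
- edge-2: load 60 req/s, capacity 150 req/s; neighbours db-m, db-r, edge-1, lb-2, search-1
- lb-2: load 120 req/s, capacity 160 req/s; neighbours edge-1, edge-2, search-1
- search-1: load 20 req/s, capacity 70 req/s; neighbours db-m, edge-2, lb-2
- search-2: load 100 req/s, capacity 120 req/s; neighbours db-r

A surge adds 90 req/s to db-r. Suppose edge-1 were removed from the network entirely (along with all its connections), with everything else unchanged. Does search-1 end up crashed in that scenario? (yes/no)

With edge-1 removed:
Round 1 — db-r at 130 > 110. db-r crashes.
  db-r sheds 130 req/s to edge-2, search-2: 65 each.
    edge-2: 60+65 = 125 ≤ 150
    search-2: 100+65 = 165 > 120
Round 2 — search-2 crashes.
  search-2 sheds 165 req/s: no online neighbours, lost.
No further crashes.

no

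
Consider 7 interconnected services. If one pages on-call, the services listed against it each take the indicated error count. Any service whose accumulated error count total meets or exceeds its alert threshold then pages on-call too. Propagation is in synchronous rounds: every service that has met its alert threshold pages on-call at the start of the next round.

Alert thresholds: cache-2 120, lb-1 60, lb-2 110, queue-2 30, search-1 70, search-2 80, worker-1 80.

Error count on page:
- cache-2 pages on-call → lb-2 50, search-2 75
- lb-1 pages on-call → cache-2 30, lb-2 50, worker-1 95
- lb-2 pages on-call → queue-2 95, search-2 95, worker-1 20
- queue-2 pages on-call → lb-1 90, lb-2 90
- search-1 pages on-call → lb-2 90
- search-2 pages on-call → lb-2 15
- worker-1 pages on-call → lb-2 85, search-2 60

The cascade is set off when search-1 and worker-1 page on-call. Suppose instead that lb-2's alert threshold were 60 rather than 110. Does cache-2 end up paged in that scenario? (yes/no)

no

With lb-2's alert threshold at 60:
Round 1 — search-1, worker-1 page on-call (initial).
  lb-2: +90+85 → 175 ≥ 60
  search-2: +60 → 60 < 80
Round 2 — lb-2 pages on-call.
  queue-2: +95 → 95 ≥ 30
  search-2: +95 → 155 ≥ 80
Round 3 — queue-2, search-2 page on-call.
  lb-1: +90 → 90 ≥ 60
Round 4 — lb-1 pages on-call.
  cache-2: +30 → 30 < 120
No further pages.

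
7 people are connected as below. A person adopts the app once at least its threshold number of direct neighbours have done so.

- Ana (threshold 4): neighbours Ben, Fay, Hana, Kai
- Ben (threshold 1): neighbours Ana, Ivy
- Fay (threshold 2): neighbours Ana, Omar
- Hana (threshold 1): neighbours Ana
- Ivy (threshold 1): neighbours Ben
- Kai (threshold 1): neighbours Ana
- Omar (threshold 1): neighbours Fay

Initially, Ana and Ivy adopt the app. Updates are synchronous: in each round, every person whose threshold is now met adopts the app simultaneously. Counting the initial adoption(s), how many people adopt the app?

Round 1 — Ana, Ivy adopt the app (initial).
Round 2 — checking thresholds:
  Ben: 2 of 2 neighbours ≥ 1, adopts the app.
  Fay: 1 of 2 neighbours < 2, holds.
  Hana: 1 of 1 neighbours ≥ 1, adopts the app.
  Kai: 1 of 1 neighbours ≥ 1, adopts the app.
Round 3 — no new adoptions; cascade stops.

5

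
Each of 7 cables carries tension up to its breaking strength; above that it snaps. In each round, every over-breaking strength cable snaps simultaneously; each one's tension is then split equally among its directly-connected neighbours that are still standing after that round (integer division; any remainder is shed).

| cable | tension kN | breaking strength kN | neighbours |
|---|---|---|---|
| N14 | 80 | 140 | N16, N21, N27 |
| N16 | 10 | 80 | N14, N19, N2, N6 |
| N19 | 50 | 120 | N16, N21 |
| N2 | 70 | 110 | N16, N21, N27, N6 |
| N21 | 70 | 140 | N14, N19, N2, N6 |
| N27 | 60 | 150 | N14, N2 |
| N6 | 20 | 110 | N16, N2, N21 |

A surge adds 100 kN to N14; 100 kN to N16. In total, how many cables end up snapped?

Round 1 — N14 at 180 > 140; N16 at 110 > 80. N14, N16 snap.
  N14 sheds 180 kN to N21, N27: 90 each.
    N21: 70+90 = 160 > 140
    N27: 60+90 = 150 ≤ 150
  N16 sheds 110 kN to N19, N2, N6: 36 each (2 lost).
    N19: 50+36 = 86 ≤ 120
    N2: 70+36 = 106 ≤ 110
    N6: 20+36 = 56 ≤ 110
Round 2 — N21 snaps.
  N21 sheds 160 kN to N19, N2, N6: 53 each (1 lost).
    N19: 86+53 = 139 > 120
    N2: 106+53 = 159 > 110
    N6: 56+53 = 109 ≤ 110
Round 3 — N19, N2 snap.
  N19 sheds 139 kN: no online neighbours, lost.
  N2 sheds 159 kN to N27, N6: 79 each (1 lost).
    N27: 150+79 = 229 > 150
    N6: 109+79 = 188 > 110
Round 4 — N27, N6 snap.
  N27 sheds 229 kN: no online neighbours, lost.
  N6 sheds 188 kN: no online neighbours, lost.
No further breaks.

7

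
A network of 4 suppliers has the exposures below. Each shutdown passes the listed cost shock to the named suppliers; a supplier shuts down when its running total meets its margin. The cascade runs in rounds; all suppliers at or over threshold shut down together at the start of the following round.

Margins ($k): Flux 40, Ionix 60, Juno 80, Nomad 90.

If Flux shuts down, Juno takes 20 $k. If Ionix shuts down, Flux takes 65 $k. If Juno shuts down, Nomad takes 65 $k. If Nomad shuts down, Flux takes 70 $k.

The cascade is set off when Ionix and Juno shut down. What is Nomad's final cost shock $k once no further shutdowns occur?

Round 1 — Ionix, Juno shut down (initial).
  Flux: +65 → 65 ≥ 40
  Nomad: +65 → 65 < 90
Round 2 — Flux shuts down.
No further shutdowns.

65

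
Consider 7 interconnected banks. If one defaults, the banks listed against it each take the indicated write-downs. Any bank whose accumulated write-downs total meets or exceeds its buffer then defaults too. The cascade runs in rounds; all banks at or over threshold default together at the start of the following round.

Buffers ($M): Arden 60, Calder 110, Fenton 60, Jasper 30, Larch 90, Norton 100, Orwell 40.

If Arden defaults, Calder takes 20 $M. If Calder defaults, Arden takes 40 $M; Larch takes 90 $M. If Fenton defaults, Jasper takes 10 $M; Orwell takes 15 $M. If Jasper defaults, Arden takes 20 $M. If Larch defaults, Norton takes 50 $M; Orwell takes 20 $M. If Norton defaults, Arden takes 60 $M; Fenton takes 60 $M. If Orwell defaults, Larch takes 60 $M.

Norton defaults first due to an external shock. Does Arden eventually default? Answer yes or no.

Round 1 — Norton defaults (initial).
  Arden: +60 → 60 ≥ 60
  Fenton: +60 → 60 ≥ 60
Round 2 — Arden, Fenton default.
  Calder: +20 → 20 < 110
  Jasper: +10 → 10 < 30
  Orwell: +15 → 15 < 40
No further defaults.

yes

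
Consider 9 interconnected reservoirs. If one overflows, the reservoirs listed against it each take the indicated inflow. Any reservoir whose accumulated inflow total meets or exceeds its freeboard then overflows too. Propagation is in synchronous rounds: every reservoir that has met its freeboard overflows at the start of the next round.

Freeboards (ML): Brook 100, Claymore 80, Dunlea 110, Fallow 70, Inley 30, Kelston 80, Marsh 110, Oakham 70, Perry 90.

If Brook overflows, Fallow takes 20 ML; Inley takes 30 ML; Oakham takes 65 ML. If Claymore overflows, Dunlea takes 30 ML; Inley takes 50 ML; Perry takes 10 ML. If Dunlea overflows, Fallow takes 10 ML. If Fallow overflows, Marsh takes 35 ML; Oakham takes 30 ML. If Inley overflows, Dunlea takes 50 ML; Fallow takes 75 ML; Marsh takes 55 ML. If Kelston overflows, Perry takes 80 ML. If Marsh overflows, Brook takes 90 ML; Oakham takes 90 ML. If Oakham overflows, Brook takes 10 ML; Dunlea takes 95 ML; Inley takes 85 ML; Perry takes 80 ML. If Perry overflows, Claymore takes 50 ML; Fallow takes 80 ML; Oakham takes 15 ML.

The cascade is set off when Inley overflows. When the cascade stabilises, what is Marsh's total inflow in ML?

90

Round 1 — Inley overflows (initial).
  Dunlea: +50 → 50 < 110
  Fallow: +75 → 75 ≥ 70
  Marsh: +55 → 55 < 110
Round 2 — Fallow overflows.
  Marsh: +35 → 90 < 110
  Oakham: +30 → 30 < 70
No further overflows.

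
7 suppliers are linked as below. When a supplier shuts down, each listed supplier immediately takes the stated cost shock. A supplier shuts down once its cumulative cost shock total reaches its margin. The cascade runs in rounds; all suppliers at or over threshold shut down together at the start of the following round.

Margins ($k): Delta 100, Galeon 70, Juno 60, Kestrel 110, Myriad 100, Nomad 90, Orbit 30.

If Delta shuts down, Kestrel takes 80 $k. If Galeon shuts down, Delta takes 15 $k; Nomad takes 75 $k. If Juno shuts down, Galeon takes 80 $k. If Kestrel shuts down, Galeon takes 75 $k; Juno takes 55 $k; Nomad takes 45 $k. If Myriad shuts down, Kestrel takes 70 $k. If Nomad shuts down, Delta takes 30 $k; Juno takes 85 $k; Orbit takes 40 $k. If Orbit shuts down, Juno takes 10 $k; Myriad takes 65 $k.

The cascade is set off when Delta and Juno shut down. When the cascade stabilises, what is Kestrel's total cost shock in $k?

80

Round 1 — Delta, Juno shut down (initial).
  Galeon: +80 → 80 ≥ 70
  Kestrel: +80 → 80 < 110
Round 2 — Galeon shuts down.
  Nomad: +75 → 75 < 90
No further shutdowns.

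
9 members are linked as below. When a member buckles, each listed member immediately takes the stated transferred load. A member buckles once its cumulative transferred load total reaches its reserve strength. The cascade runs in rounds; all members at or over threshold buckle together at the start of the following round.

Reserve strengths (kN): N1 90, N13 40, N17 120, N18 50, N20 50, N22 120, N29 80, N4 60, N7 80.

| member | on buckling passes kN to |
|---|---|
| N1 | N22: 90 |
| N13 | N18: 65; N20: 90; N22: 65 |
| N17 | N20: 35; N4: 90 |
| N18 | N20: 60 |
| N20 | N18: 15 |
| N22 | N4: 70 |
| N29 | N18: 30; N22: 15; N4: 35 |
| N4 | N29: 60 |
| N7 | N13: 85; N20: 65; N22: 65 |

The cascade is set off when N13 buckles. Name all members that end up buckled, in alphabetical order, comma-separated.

Round 1 — N13 buckles (initial).
  N18: +65 → 65 ≥ 50
  N20: +90 → 90 ≥ 50
  N22: +65 → 65 < 120
Round 2 — N18, N20 buckle.
No further bucklings.

N13, N18, N20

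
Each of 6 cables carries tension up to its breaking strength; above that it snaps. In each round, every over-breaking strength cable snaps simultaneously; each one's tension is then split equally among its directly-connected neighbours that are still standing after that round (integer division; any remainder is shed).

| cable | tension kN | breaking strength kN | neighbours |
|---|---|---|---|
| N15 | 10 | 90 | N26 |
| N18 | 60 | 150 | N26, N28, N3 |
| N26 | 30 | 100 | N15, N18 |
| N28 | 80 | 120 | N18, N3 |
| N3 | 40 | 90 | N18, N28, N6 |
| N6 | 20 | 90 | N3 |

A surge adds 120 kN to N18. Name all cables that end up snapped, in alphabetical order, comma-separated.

Round 1 — N18 at 180 > 150. N18 snaps.
  N18 sheds 180 kN to N26, N28, N3: 60 each.
    N26: 30+60 = 90 ≤ 100
    N28: 80+60 = 140 > 120
    N3: 40+60 = 100 > 90
Round 2 — N28, N3 snap.
  N28 sheds 140 kN: no online neighbours, lost.
  N3 sheds 100 kN to N6: 100 each.
    N6: 20+100 = 120 > 90
Round 3 — N6 snaps.
  N6 sheds 120 kN: no online neighbours, lost.
No further breaks.

N18, N28, N3, N6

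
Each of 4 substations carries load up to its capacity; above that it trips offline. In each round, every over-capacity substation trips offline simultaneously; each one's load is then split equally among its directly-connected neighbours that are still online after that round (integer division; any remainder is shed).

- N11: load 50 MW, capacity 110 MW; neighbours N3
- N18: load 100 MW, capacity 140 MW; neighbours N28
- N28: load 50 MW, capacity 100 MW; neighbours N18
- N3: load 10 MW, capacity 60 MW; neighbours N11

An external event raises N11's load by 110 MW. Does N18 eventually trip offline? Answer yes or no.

no

Round 1 — N11 at 160 > 110. N11 trips offline.
  N11 sheds 160 MW to N3: 160 each.
    N3: 10+160 = 170 > 60
Round 2 — N3 trips offline.
  N3 sheds 170 MW: no online neighbours, lost.
No further trips.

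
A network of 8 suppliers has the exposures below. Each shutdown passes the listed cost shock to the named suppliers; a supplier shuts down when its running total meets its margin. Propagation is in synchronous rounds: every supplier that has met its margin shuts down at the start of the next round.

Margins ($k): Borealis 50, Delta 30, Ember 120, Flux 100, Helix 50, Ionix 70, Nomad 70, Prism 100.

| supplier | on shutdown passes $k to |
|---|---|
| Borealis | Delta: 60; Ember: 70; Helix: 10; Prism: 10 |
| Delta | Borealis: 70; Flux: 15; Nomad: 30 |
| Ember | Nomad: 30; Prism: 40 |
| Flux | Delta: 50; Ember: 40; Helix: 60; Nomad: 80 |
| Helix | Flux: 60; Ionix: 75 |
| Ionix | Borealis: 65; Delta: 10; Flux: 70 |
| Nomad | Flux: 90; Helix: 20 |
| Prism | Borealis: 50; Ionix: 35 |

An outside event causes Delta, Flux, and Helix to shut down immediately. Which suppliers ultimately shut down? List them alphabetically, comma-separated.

Round 1 — Delta, Flux, Helix shut down (initial).
  Borealis: +70 → 70 ≥ 50
  Ember: +40 → 40 < 120
  Ionix: +75 → 75 ≥ 70
  Nomad: +30+80 → 110 ≥ 70
Round 2 — Borealis, Ionix, Nomad shut down.
  Ember: +70 → 110 < 120
  Prism: +10 → 10 < 100
No further shutdowns.

Borealis, Delta, Flux, Helix, Ionix, Nomad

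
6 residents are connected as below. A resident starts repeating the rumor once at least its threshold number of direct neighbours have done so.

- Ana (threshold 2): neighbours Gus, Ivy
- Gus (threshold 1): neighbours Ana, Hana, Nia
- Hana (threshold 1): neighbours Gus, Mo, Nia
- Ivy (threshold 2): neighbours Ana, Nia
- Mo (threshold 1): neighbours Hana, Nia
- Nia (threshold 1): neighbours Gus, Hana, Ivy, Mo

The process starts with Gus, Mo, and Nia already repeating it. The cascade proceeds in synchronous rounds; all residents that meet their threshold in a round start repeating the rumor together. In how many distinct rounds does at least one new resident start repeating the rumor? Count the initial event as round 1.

2

Round 1 — Gus, Mo, Nia start repeating the rumor (initial).
Round 2 — checking thresholds:
  Ana: 1 of 2 neighbours < 2, below threshold.
  Hana: 3 of 3 neighbours ≥ 1, starts repeating the rumor.
  Ivy: 1 of 2 neighbours < 2, below threshold.
Round 3 — no new spreads; cascade stops.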